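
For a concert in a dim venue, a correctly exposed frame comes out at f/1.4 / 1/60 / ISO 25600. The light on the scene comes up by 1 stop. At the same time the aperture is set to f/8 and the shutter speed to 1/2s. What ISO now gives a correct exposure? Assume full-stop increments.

Scene light: 1 stop brighter.
Aperture: f/1.4 → f/2 → f/2.8 → f/4 → f/5.6 → f/8 — 5 stops smaller aperture (darker).
Shutter speed: 1/60 → 1/30 → 1/15 → 1/8 → 1/4 → 1/2 — 5 stops slower (brighter).
Net so far: 1 stop brighter. ISO: 25600 → 12800.

ISO 12800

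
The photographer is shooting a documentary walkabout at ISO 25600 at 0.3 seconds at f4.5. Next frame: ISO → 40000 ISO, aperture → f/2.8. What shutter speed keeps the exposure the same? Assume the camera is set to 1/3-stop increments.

ISO: 25600 → 32000 → 40000 — 2/3 stop higher (brighter).
Aperture: f/4.5 → f/4 → f/3.5 → f/3.2 → f/2.8 — 1 1/3 stops larger aperture (brighter).
Net change so far: 2 stops brighter. Offset with the shutter speed: 0.3 → 1/4 → 1/5 → 1/6 → 1/8 → 1/10 → 1/13.

1/13s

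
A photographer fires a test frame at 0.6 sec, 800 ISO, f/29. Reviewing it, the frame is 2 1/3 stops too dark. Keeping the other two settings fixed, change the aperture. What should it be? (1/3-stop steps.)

f/13

Underexposed by 2 1/3 stops → need 2 1/3 stops brighter.
Aperture: f/29 → f/25 → f/22 → f/20 → f/18 → f/16 → f/14 → f/13.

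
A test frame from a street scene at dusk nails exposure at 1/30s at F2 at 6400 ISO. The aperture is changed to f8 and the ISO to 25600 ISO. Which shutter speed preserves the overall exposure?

Aperture: f/2 → f/2.8 → f/4 → f/5.6 → f/8 — 4 stops smaller aperture (darker).
ISO: 6400 → 12800 → 25600 — 2 stops raised (brighter).
Net change so far: 2 stops darker. Offset with the shutter speed: 1/30 → 1/15 → 1/8.

1/8s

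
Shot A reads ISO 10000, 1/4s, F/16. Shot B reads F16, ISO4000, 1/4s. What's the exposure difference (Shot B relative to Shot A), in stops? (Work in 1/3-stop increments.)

1 1/3 stops darker

Aperture: unchanged.
Shutter speed: unchanged.
ISO: 10000 → 8000 → 6400 → 5000 → 4000 — 1 1/3 stops lower (darker).
Net: −1 1/3 = −1 1/3 stops.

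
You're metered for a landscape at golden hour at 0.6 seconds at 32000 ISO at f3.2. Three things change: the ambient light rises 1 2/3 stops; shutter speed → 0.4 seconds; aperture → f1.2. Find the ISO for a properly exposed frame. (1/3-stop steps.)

Scene light: 1 2/3 stops brighter.
Shutter speed: 0.6 → 0.5 → 0.4 — 2/3 stop shorter (darker).
Aperture: f/3.2 → f/2.8 → f/2.5 → f/2.2 → f/2 → f/1.8 → f/1.6 → f/1.4 → f/1.2 — 2 2/3 stops wider (brighter).
Net so far: 3 2/3 stops brighter. ISO: 32000 → 25600 → 20000 → 16000 → 12800 → 10000 → 8000 → 6400 → 5000 → 4000 → 3200 → 2500.

ISO 2500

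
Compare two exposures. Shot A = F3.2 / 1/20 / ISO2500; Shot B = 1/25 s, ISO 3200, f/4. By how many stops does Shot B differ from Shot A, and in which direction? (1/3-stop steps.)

2/3 stop darker

Aperture: f/3.2 → f/3.5 → f/4 — 2/3 stop narrower (darker).
Shutter speed: 1/20 → 1/25 — 1/3 stop shorter (darker).
ISO: 2500 → 3200 — 1/3 stop higher (brighter).
Net: −2/3 −1/3 +1/3 = −2/3 stops.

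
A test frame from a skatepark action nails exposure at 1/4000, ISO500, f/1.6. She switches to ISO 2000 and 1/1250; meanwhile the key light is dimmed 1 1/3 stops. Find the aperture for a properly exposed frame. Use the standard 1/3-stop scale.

f/3.5

Scene light: 1 1/3 stops darker.
ISO: 500 → 640 → 800 → 1000 → 1250 → 1600 → 2000 — 2 stops higher (brighter).
Shutter speed: 1/4000 → 1/3200 → 1/2500 → 1/2000 → 1/1600 → 1/1250 — 1 2/3 stops longer (brighter).
Net so far: 2 1/3 stops brighter. Aperture: f/1.6 → f/1.8 → f/2 → f/2.2 → f/2.5 → f/2.8 → f/3.2 → f/3.5.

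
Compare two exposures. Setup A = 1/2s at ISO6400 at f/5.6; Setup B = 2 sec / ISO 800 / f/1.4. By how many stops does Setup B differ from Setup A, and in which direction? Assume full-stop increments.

Aperture: f/5.6 → f/4 → f/2.8 → f/2 → f/1.4 — 4 stops larger aperture (brighter).
Shutter speed: 1/2 → 1 → 2 — 2 stops slower (brighter).
ISO: 6400 → 3200 → 1600 → 800 — 3 stops dropped (darker).
Net: +4 +2 −3 = +3 stops.

3 stops brighter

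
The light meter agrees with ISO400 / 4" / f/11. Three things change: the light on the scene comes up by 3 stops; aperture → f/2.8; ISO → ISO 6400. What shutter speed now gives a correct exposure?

Scene light: 3 stops brighter.
Aperture: f/11 → f/8 → f/5.6 → f/4 → f/2.8 — 4 stops larger aperture (brighter).
ISO: 400 → 800 → 1600 → 3200 → 6400 — 4 stops raised (brighter).
Net so far: 11 stops brighter. Shutter speed: 4 → 2 → 1 → 1/2 → 1/4 → 1/8 → 1/15 → 1/30 → 1/60 → 1/125 → 1/250 → 1/500.

1/500s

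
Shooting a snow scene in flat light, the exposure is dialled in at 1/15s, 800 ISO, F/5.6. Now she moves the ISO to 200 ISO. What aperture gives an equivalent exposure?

f/2.8

ISO: 800 → 400 → 200 — 2 stops lower (darker).
Need 2 stops brighter from the aperture: f/5.6 → f/4 → f/2.8.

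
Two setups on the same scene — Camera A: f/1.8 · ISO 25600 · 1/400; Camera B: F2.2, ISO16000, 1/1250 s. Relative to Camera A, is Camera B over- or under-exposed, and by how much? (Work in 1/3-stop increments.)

Aperture: f/1.8 → f/2 → f/2.2 — 2/3 stop narrower (darker).
Shutter speed: 1/400 → 1/500 → 1/640 → 1/800 → 1/1000 → 1/1250 — 1 2/3 stops faster (darker).
ISO: 25600 → 20000 → 16000 — 2/3 stop lower (darker).
Net: −2/3 −1 2/3 −2/3 = −3 stops.

3 stops darker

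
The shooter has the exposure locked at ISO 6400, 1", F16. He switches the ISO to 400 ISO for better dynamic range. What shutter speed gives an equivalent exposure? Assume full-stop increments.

15 s

ISO: 6400 → 3200 → 1600 → 800 → 400 — 4 stops dropped (darker).
Need 4 stops brighter from the shutter speed: 1 → 2 → 4 → 8 → 15.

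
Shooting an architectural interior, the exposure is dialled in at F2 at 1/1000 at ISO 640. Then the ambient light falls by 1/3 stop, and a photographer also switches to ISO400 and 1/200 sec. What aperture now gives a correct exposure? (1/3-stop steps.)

f/3.2

Scene light: 1/3 stop darker.
ISO: 640 → 500 → 400 — 2/3 stop lower (darker).
Shutter speed: 1/1000 → 1/800 → 1/640 → 1/500 → 1/400 → 1/320 → 1/250 → 1/200 — 2 1/3 stops slower (brighter).
Net so far: 1 1/3 stops brighter. Aperture: f/2 → f/2.2 → f/2.5 → f/2.8 → f/3.2.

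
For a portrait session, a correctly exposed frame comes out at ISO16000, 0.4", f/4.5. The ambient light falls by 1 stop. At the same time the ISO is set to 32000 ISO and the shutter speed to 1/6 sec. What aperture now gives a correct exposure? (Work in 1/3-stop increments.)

f/2.8

Scene light: 1 stop darker.
ISO: 16000 → 20000 → 25600 → 32000 — 1 stop raised (brighter).
Shutter speed: 0.4 → 0.3 → 1/4 → 1/5 → 1/6 — 1 1/3 stops faster (darker).
Net so far: 1 1/3 stops darker. Aperture: f/4.5 → f/4 → f/3.5 → f/3.2 → f/2.8.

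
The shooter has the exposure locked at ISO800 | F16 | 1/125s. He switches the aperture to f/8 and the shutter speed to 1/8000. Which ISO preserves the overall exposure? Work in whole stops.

Aperture: f/16 → f/11 → f/8 — 2 stops larger aperture (brighter).
Shutter speed: 1/125 → 1/250 → 1/500 → 1/1000 → 1/2000 → 1/4000 → 1/8000 — 6 stops shorter (darker).
Net change so far: 4 stops darker. Offset with the ISO: 800 → 1600 → 3200 → 6400 → 12800.

ISO 12800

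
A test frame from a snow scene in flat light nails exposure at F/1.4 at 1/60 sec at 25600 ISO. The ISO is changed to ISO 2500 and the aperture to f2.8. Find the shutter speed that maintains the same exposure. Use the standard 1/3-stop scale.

ISO: 25600 → 20000 → 16000 → 12800 → 10000 → 8000 → 6400 → 5000 → 4000 → 3200 → 2500 — 3 1/3 stops lower (darker).
Aperture: f/1.4 → f/1.6 → f/1.8 → f/2 → f/2.2 → f/2.5 → f/2.8 — 2 stops smaller aperture (darker).
Net change so far: 5 1/3 stops darker. Offset with the shutter speed: 1/60 → 1/50 → 1/40 → 1/30 → 1/25 → 1/20 → 1/15 → 1/13 → 1/10 → 1/8 → 1/6 → 1/5 → 1/4 → 0.3 → 0.4 → 0.5 → 0.6.

0.6 s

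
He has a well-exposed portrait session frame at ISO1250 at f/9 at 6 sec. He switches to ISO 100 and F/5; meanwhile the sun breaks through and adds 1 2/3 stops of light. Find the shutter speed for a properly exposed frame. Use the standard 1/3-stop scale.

8 s

Scene light: 1 2/3 stops brighter.
ISO: 1250 → 1000 → 800 → 640 → 500 → 400 → 320 → 250 → 200 → 160 → 125 → 100 — 3 2/3 stops lower (darker).
Aperture: f/9 → f/8 → f/7.1 → f/6.3 → f/5.6 → f/5 — 1 2/3 stops larger aperture (brighter).
Net so far: 1/3 stop darker. Shutter speed: 6 → 8.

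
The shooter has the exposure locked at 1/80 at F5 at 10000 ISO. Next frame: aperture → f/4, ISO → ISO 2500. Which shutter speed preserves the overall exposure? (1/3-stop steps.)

Aperture: f/5 → f/4.5 → f/4 — 2/3 stop wider (brighter).
ISO: 10000 → 8000 → 6400 → 5000 → 4000 → 3200 → 2500 — 2 stops dropped (darker).
Net change so far: 1 1/3 stops darker. Offset with the shutter speed: 1/80 → 1/60 → 1/50 → 1/40 → 1/30.

1/30s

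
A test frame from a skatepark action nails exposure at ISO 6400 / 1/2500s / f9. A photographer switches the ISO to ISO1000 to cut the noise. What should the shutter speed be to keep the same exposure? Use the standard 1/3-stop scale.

ISO: 6400 → 5000 → 4000 → 3200 → 2500 → 2000 → 1600 → 1250 → 1000 — 2 2/3 stops lower (darker).
Need 2 2/3 stops brighter from the shutter speed: 1/2500 → 1/2000 → 1/1600 → 1/1250 → 1/1000 → 1/800 → 1/640 → 1/500 → 1/400.

1/400s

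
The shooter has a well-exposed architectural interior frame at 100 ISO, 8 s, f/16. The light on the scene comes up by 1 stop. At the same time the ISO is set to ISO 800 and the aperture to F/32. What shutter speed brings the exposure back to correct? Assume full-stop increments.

Scene light: 1 stop brighter.
ISO: 100 → 200 → 400 → 800 — 3 stops raised (brighter).
Aperture: f/16 → f/22 → f/32 — 2 stops stopped down (darker).
Net so far: 2 stops brighter. Shutter speed: 8 → 4 → 2.

2 s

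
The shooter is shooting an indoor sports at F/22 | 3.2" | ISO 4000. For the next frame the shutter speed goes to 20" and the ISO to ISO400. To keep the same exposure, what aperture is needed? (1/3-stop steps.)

Shutter speed: 3.2 → 4 → 5 → 6 → 8 → 10 → 13 → 15 → 20 — 2 2/3 stops longer (brighter).
ISO: 4000 → 3200 → 2500 → 2000 → 1600 → 1250 → 1000 → 800 → 640 → 500 → 400 — 3 1/3 stops lower (darker).
Net change so far: 2/3 stop darker. Offset with the aperture: f/22 → f/20 → f/18.

f/18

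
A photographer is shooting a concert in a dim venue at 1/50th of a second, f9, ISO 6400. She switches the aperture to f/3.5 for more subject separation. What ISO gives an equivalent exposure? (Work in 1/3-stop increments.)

ISO 1000

Aperture: f/9 → f/8 → f/7.1 → f/6.3 → f/5.6 → f/5 → f/4.5 → f/4 → f/3.5 — 2 2/3 stops wider (brighter).
Need 2 2/3 stops darker from the ISO: 6400 → 5000 → 4000 → 3200 → 2500 → 2000 → 1600 → 1250 → 1000.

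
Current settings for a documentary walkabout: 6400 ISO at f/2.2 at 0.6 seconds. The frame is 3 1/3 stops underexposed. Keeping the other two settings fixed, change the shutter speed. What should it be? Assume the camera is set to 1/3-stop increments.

Underexposed by 3 1/3 stops → need 3 1/3 stops brighter.
Shutter speed: 0.6 → 0.8 → 1 → 1.3 → 1.6 → 2 → 2.5 → 3.2 → 4 → 5 → 6.

6 s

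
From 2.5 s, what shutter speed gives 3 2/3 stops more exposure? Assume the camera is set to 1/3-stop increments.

30 s

Shutter speed: 2.5 → 3.2 → 4 → 5 → 6 → 8 → 10 → 13 → 15 → 20 → 25 → 30 — 3 2/3 stops longer (brighter).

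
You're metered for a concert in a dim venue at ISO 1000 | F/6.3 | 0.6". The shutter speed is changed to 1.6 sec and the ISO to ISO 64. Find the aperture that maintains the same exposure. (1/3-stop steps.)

f/2.5

Shutter speed: 0.6 → 0.8 → 1 → 1.3 → 1.6 — 1 1/3 stops slower (brighter).
ISO: 1000 → 800 → 640 → 500 → 400 → 320 → 250 → 200 → 160 → 125 → 100 → 80 → 64 — 4 stops dropped (darker).
Net change so far: 2 2/3 stops darker. Offset with the aperture: f/6.3 → f/5.6 → f/5 → f/4.5 → f/4 → f/3.5 → f/3.2 → f/2.8 → f/2.5.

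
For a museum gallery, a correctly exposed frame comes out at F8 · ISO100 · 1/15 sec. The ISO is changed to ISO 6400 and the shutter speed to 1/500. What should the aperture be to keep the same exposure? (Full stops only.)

f/11

ISO: 100 → 200 → 400 → 800 → 1600 → 3200 → 6400 — 6 stops higher (brighter).
Shutter speed: 1/15 → 1/30 → 1/60 → 1/125 → 1/250 → 1/500 — 5 stops faster (darker).
Net change so far: 1 stop brighter. Offset with the aperture: f/8 → f/11.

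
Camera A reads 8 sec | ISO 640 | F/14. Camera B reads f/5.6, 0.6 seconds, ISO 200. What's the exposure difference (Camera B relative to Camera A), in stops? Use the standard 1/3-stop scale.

2 2/3 stops darker

Aperture: f/14 → f/13 → f/11 → f/10 → f/9 → f/8 → f/7.1 → f/6.3 → f/5.6 — 2 2/3 stops opened up (brighter).
Shutter speed: 8 → 6 → 5 → 4 → 3.2 → 2.5 → 2 → 1.6 → 1.3 → 1 → 0.8 → 0.6 — 3 2/3 stops faster (darker).
ISO: 640 → 500 → 400 → 320 → 250 → 200 — 1 2/3 stops dropped (darker).
Net: +2 2/3 −3 2/3 −1 2/3 = −2 2/3 stops.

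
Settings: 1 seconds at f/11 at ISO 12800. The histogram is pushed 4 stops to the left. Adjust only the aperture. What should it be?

Underexposed by 4 stops → need 4 stops brighter.
Aperture: f/11 → f/8 → f/5.6 → f/4 → f/2.8.

f/2.8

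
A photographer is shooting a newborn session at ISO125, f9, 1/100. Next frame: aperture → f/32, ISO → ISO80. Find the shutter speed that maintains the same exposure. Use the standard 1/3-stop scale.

1/5s

Aperture: f/9 → f/10 → f/11 → f/13 → f/14 → f/16 → f/18 → f/20 → f/22 → f/25 → f/29 → f/32 — 3 2/3 stops stopped down (darker).
ISO: 125 → 100 → 80 — 2/3 stop lower (darker).
Net change so far: 4 1/3 stops darker. Offset with the shutter speed: 1/100 → 1/80 → 1/60 → 1/50 → 1/40 → 1/30 → 1/25 → 1/20 → 1/15 → 1/13 → 1/10 → 1/8 → 1/6 → 1/5.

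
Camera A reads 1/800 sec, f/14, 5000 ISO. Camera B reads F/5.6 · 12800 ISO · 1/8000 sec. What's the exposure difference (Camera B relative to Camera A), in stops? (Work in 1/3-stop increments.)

Aperture: f/14 → f/13 → f/11 → f/10 → f/9 → f/8 → f/7.1 → f/6.3 → f/5.6 — 2 2/3 stops opened up (brighter).
Shutter speed: 1/800 → 1/1000 → 1/1250 → 1/1600 → 1/2000 → 1/2500 → 1/3200 → 1/4000 → 1/5000 → 1/6400 → 1/8000 — 3 1/3 stops faster (darker).
ISO: 5000 → 6400 → 8000 → 10000 → 12800 — 1 1/3 stops higher (brighter).
Net: +2 2/3 −3 1/3 +1 1/3 = +2/3 stops.

2/3 stop brighter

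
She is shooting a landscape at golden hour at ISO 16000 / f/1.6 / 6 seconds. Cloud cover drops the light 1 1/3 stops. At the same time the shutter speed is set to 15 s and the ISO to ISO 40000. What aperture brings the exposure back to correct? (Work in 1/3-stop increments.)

Scene light: 1 1/3 stops darker.
Shutter speed: 6 → 8 → 10 → 13 → 15 — 1 1/3 stops slower (brighter).
ISO: 16000 → 20000 → 25600 → 32000 → 40000 — 1 1/3 stops higher (brighter).
Net so far: 1 1/3 stops brighter. Aperture: f/1.6 → f/1.8 → f/2 → f/2.2 → f/2.5.

f/2.5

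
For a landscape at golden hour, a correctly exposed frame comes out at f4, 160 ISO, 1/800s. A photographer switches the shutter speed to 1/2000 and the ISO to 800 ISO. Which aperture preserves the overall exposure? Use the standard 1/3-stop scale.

Shutter speed: 1/800 → 1/1000 → 1/1250 → 1/1600 → 1/2000 — 1 1/3 stops faster (darker).
ISO: 160 → 200 → 250 → 320 → 400 → 500 → 640 → 800 — 2 1/3 stops raised (brighter).
Net change so far: 1 stop brighter. Offset with the aperture: f/4 → f/4.5 → f/5 → f/5.6.

f/5.6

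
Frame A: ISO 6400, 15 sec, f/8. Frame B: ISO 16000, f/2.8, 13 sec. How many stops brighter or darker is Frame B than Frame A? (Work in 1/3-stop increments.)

Aperture: f/8 → f/7.1 → f/6.3 → f/5.6 → f/5 → f/4.5 → f/4 → f/3.5 → f/3.2 → f/2.8 — 3 stops opened up (brighter).
Shutter speed: 15 → 13 — 1/3 stop faster (darker).
ISO: 6400 → 8000 → 10000 → 12800 → 16000 — 1 1/3 stops higher (brighter).
Net: +3 −1/3 +1 1/3 = +4 stops.

4 stops brighter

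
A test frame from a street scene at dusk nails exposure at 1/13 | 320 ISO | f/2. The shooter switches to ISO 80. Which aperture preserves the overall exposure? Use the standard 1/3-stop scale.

f/1.0

ISO: 320 → 250 → 200 → 160 → 125 → 100 → 80 — 2 stops lower (darker).
Need 2 stops brighter from the aperture: f/2 → f/1.8 → f/1.6 → f/1.4 → f/1.2 → f/1.1 → f/1.0.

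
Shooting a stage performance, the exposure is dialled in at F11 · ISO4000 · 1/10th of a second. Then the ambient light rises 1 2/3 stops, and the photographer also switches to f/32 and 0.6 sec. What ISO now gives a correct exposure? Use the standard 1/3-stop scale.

Scene light: 1 2/3 stops brighter.
Aperture: f/11 → f/13 → f/14 → f/16 → f/18 → f/20 → f/22 → f/25 → f/29 → f/32 — 3 stops stopped down (darker).
Shutter speed: 1/10 → 1/8 → 1/6 → 1/5 → 1/4 → 0.3 → 0.4 → 0.5 → 0.6 — 2 2/3 stops longer (brighter).
Net so far: 1 1/3 stops brighter. ISO: 4000 → 3200 → 2500 → 2000 → 1600.

ISO 1600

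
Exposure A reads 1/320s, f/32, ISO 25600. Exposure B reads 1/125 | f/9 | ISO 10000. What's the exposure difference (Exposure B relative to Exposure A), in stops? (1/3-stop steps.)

Aperture: f/32 → f/29 → f/25 → f/22 → f/20 → f/18 → f/16 → f/14 → f/13 → f/11 → f/10 → f/9 — 3 2/3 stops wider (brighter).
Shutter speed: 1/320 → 1/250 → 1/200 → 1/160 → 1/125 — 1 1/3 stops longer (brighter).
ISO: 25600 → 20000 → 16000 → 12800 → 10000 — 1 1/3 stops dropped (darker).
Net: +3 2/3 +1 1/3 −1 1/3 = +3 2/3 stops.

3 2/3 stops brighter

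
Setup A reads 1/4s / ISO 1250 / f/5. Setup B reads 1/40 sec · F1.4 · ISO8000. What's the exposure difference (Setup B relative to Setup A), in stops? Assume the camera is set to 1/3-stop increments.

3 stops brighter

Aperture: f/5 → f/4.5 → f/4 → f/3.5 → f/3.2 → f/2.8 → f/2.5 → f/2.2 → f/2 → f/1.8 → f/1.6 → f/1.4 — 3 2/3 stops opened up (brighter).
Shutter speed: 1/4 → 1/5 → 1/6 → 1/8 → 1/10 → 1/13 → 1/15 → 1/20 → 1/25 → 1/30 → 1/40 — 3 1/3 stops shorter (darker).
ISO: 1250 → 1600 → 2000 → 2500 → 3200 → 4000 → 5000 → 6400 → 8000 — 2 2/3 stops higher (brighter).
Net: +3 2/3 −3 1/3 +2 2/3 = +3 stops.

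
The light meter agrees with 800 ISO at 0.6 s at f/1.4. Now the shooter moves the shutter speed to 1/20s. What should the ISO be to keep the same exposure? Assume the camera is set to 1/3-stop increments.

ISO 10000

Shutter speed: 0.6 → 0.5 → 0.4 → 0.3 → 1/4 → 1/5 → 1/6 → 1/8 → 1/10 → 1/13 → 1/15 → 1/20 — 3 2/3 stops shorter (darker).
Need 3 2/3 stops brighter from the ISO: 800 → 1000 → 1250 → 1600 → 2000 → 2500 → 3200 → 4000 → 5000 → 6400 → 8000 → 10000.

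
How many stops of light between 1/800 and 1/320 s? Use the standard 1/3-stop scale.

1 1/3 stops

1/800 → 1/640 → 1/500 → 1/400 → 1/320 — count the steps: 4 third-stops = 1 1/3 stops.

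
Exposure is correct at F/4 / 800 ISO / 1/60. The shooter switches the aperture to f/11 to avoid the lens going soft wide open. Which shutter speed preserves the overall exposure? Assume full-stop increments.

1/8s

Aperture: f/4 → f/5.6 → f/8 → f/11 — 3 stops stopped down (darker).
Need 3 stops brighter from the shutter speed: 1/60 → 1/30 → 1/15 → 1/8.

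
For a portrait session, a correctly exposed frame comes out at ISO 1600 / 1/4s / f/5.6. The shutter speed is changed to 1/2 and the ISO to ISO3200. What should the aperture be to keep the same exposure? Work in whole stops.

f/11

Shutter speed: 1/4 → 1/2 — 1 stop slower (brighter).
ISO: 1600 → 3200 — 1 stop raised (brighter).
Net change so far: 2 stops brighter. Offset with the aperture: f/5.6 → f/8 → f/11.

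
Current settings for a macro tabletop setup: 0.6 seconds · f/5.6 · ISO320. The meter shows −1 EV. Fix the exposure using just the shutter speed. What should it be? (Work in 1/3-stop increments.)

1.3 s

Underexposed by 1 stop → need 1 stop brighter.
Shutter speed: 0.6 → 0.8 → 1 → 1.3.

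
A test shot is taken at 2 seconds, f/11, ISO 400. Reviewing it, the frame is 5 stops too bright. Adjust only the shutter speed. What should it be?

Overexposed by 5 stops → need 5 stops darker.
Shutter speed: 2 → 1 → 1/2 → 1/4 → 1/8 → 1/15.

1/15s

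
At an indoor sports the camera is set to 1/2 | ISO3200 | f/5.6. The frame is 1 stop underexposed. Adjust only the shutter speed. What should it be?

Underexposed by 1 stop → need 1 stop brighter.
Shutter speed: 1/2 → 1.

1 s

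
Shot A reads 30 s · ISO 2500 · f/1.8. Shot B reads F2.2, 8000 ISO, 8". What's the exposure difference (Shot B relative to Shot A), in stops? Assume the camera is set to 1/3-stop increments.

Aperture: f/1.8 → f/2 → f/2.2 — 2/3 stop stopped down (darker).
Shutter speed: 30 → 25 → 20 → 15 → 13 → 10 → 8 — 2 stops shorter (darker).
ISO: 2500 → 3200 → 4000 → 5000 → 6400 → 8000 — 1 2/3 stops higher (brighter).
Net: −2/3 −2 +1 2/3 = −1 stop.

1 stop darker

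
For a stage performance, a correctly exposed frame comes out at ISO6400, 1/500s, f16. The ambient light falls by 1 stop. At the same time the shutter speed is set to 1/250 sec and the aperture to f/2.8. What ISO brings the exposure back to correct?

ISO 200

Scene light: 1 stop darker.
Shutter speed: 1/500 → 1/250 — 1 stop slower (brighter).
Aperture: f/16 → f/11 → f/8 → f/5.6 → f/4 → f/2.8 — 5 stops opened up (brighter).
Net so far: 5 stops brighter. ISO: 6400 → 3200 → 1600 → 800 → 400 → 200.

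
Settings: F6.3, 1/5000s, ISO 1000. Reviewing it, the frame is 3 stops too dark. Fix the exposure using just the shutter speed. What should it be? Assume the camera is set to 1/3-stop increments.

Underexposed by 3 stops → need 3 stops brighter.
Shutter speed: 1/5000 → 1/4000 → 1/3200 → 1/2500 → 1/2000 → 1/1600 → 1/1250 → 1/1000 → 1/800 → 1/640.

1/640s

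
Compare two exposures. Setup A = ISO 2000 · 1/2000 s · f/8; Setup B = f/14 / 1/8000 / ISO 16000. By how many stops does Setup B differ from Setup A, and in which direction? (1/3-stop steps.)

Aperture: f/8 → f/9 → f/10 → f/11 → f/13 → f/14 — 1 2/3 stops smaller aperture (darker).
Shutter speed: 1/2000 → 1/2500 → 1/3200 → 1/4000 → 1/5000 → 1/6400 → 1/8000 — 2 stops shorter (darker).
ISO: 2000 → 2500 → 3200 → 4000 → 5000 → 6400 → 8000 → 10000 → 12800 → 16000 — 3 stops raised (brighter).
Net: −1 2/3 −2 +3 = −2/3 stops.

2/3 stop darker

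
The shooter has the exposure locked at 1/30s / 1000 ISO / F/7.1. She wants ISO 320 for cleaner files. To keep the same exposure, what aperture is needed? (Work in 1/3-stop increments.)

f/4

ISO: 1000 → 800 → 640 → 500 → 400 → 320 — 1 2/3 stops dropped (darker).
Need 1 2/3 stops brighter from the aperture: f/7.1 → f/6.3 → f/5.6 → f/5 → f/4.5 → f/4.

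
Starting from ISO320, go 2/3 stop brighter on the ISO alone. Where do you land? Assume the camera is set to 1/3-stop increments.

ISO 500

ISO: 320 → 400 → 500 — 2/3 stop higher (brighter).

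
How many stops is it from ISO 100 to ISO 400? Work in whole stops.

2 stops

100 → 200 → 400 — count the steps: 2 stops.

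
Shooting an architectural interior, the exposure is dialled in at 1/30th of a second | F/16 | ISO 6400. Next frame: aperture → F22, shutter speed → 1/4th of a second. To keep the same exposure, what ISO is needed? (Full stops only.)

ISO 1600

Aperture: f/16 → f/22 — 1 stop narrower (darker).
Shutter speed: 1/30 → 1/15 → 1/8 → 1/4 — 3 stops longer (brighter).
Net change so far: 2 stops brighter. Offset with the ISO: 6400 → 3200 → 1600.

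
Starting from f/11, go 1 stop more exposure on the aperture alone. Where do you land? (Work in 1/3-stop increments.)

Aperture: f/11 → f/10 → f/9 → f/8 — 1 stop opened up (brighter).

f/8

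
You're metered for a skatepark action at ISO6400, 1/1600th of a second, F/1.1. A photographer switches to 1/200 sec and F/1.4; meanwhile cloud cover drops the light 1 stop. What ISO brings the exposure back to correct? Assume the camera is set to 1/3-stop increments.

ISO 2500

Scene light: 1 stop darker.
Shutter speed: 1/1600 → 1/1250 → 1/1000 → 1/800 → 1/640 → 1/500 → 1/400 → 1/320 → 1/250 → 1/200 — 3 stops longer (brighter).
Aperture: f/1.1 → f/1.2 → f/1.4 — 2/3 stop narrower (darker).
Net so far: 1 1/3 stops brighter. ISO: 6400 → 5000 → 4000 → 3200 → 2500.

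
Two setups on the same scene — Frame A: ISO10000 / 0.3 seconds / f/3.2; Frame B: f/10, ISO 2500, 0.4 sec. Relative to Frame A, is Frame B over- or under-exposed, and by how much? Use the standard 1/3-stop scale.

5 stops darker

Aperture: f/3.2 → f/3.5 → f/4 → f/4.5 → f/5 → f/5.6 → f/6.3 → f/7.1 → f/8 → f/9 → f/10 — 3 1/3 stops stopped down (darker).
Shutter speed: 0.3 → 0.4 — 1/3 stop longer (brighter).
ISO: 10000 → 8000 → 6400 → 5000 → 4000 → 3200 → 2500 — 2 stops dropped (darker).
Net: −3 1/3 +1/3 −2 = −5 stops.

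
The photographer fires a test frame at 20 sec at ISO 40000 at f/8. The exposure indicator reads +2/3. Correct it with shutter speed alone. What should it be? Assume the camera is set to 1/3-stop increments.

13 s

Overexposed by 2/3 stop → need 2/3 stop darker.
Shutter speed: 20 → 15 → 13.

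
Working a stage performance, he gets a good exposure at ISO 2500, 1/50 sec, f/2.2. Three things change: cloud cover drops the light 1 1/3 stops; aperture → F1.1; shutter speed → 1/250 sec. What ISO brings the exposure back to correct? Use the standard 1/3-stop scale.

Scene light: 1 1/3 stops darker.
Aperture: f/2.2 → f/2 → f/1.8 → f/1.6 → f/1.4 → f/1.2 → f/1.1 — 2 stops wider (brighter).
Shutter speed: 1/50 → 1/60 → 1/80 → 1/100 → 1/125 → 1/160 → 1/200 → 1/250 — 2 1/3 stops faster (darker).
Net so far: 1 2/3 stops darker. ISO: 2500 → 3200 → 4000 → 5000 → 6400 → 8000.

ISO 8000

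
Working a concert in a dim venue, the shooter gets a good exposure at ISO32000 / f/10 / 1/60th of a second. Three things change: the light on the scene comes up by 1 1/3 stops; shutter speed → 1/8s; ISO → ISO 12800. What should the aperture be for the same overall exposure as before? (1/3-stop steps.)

Scene light: 1 1/3 stops brighter.
Shutter speed: 1/60 → 1/50 → 1/40 → 1/30 → 1/25 → 1/20 → 1/15 → 1/13 → 1/10 → 1/8 — 3 stops longer (brighter).
ISO: 32000 → 25600 → 20000 → 16000 → 12800 — 1 1/3 stops dropped (darker).
Net so far: 3 stops brighter. Aperture: f/10 → f/11 → f/13 → f/14 → f/16 → f/18 → f/20 → f/22 → f/25 → f/29.

f/29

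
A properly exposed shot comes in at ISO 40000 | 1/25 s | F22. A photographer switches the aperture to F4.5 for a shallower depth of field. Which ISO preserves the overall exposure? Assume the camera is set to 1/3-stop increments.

ISO 1600

Aperture: f/22 → f/20 → f/18 → f/16 → f/14 → f/13 → f/11 → f/10 → f/9 → f/8 → f/7.1 → f/6.3 → f/5.6 → f/5 → f/4.5 — 4 2/3 stops larger aperture (brighter).
Need 4 2/3 stops darker from the ISO: 40000 → 32000 → 25600 → 20000 → 16000 → 12800 → 10000 → 8000 → 6400 → 5000 → 4000 → 3200 → 2500 → 2000 → 1600.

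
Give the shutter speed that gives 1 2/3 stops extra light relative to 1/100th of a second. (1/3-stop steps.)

Shutter speed: 1/100 → 1/80 → 1/60 → 1/50 → 1/40 → 1/30 — 1 2/3 stops slower (brighter).

1/30s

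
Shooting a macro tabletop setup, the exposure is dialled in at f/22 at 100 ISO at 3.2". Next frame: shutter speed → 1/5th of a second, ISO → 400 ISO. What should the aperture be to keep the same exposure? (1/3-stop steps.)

f/11

Shutter speed: 3.2 → 2.5 → 2 → 1.6 → 1.3 → 1 → 0.8 → 0.6 → 0.5 → 0.4 → 0.3 → 1/4 → 1/5 — 4 stops shorter (darker).
ISO: 100 → 125 → 160 → 200 → 250 → 320 → 400 — 2 stops raised (brighter).
Net change so far: 2 stops darker. Offset with the aperture: f/22 → f/20 → f/18 → f/16 → f/14 → f/13 → f/11.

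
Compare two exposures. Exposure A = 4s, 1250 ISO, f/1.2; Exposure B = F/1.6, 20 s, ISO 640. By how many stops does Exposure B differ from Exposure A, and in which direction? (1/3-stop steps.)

Aperture: f/1.2 → f/1.4 → f/1.6 — 2/3 stop smaller aperture (darker).
Shutter speed: 4 → 5 → 6 → 8 → 10 → 13 → 15 → 20 — 2 1/3 stops longer (brighter).
ISO: 1250 → 1000 → 800 → 640 — 1 stop dropped (darker).
Net: −2/3 +2 1/3 −1 = +2/3 stops.

2/3 stop brighter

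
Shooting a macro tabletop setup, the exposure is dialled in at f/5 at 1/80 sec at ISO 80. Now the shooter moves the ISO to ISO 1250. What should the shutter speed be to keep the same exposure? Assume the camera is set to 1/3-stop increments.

ISO: 80 → 100 → 125 → 160 → 200 → 250 → 320 → 400 → 500 → 640 → 800 → 1000 → 1250 — 4 stops higher (brighter).
Need 4 stops darker from the shutter speed: 1/80 → 1/100 → 1/125 → 1/160 → 1/200 → 1/250 → 1/320 → 1/400 → 1/500 → 1/640 → 1/800 → 1/1000 → 1/1250.

1/1250s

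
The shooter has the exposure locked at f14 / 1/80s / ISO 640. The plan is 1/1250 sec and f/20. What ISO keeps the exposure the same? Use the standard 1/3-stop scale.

ISO 20000

Shutter speed: 1/80 → 1/100 → 1/125 → 1/160 → 1/200 → 1/250 → 1/320 → 1/400 → 1/500 → 1/640 → 1/800 → 1/1000 → 1/1250 — 4 stops faster (darker).
Aperture: f/14 → f/16 → f/18 → f/20 — 1 stop stopped down (darker).
Net change so far: 5 stops darker. Offset with the ISO: 640 → 800 → 1000 → 1250 → 1600 → 2000 → 2500 → 3200 → 4000 → 5000 → 6400 → 8000 → 10000 → 12800 → 16000 → 20000.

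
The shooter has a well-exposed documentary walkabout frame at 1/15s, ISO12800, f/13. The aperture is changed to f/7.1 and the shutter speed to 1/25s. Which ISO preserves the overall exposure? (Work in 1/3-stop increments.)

Aperture: f/13 → f/11 → f/10 → f/9 → f/8 → f/7.1 — 1 2/3 stops larger aperture (brighter).
Shutter speed: 1/15 → 1/20 → 1/25 — 2/3 stop shorter (darker).
Net change so far: 1 stop brighter. Offset with the ISO: 12800 → 10000 → 8000 → 6400.

ISO 6400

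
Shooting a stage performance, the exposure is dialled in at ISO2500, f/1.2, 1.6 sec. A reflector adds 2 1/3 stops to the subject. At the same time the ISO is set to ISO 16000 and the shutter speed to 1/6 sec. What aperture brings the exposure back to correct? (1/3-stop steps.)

Scene light: 2 1/3 stops brighter.
ISO: 2500 → 3200 → 4000 → 5000 → 6400 → 8000 → 10000 → 12800 → 16000 — 2 2/3 stops raised (brighter).
Shutter speed: 1.6 → 1.3 → 1 → 0.8 → 0.6 → 0.5 → 0.4 → 0.3 → 1/4 → 1/5 → 1/6 — 3 1/3 stops faster (darker).
Net so far: 1 2/3 stops brighter. Aperture: f/1.2 → f/1.4 → f/1.6 → f/1.8 → f/2 → f/2.2.

f/2.2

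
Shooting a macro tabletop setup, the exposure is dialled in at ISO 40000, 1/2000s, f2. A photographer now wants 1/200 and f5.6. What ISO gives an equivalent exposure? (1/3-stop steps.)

Shutter speed: 1/2000 → 1/1600 → 1/1250 → 1/1000 → 1/800 → 1/640 → 1/500 → 1/400 → 1/320 → 1/250 → 1/200 — 3 1/3 stops longer (brighter).
Aperture: f/2 → f/2.2 → f/2.5 → f/2.8 → f/3.2 → f/3.5 → f/4 → f/4.5 → f/5 → f/5.6 — 3 stops smaller aperture (darker).
Net change so far: 1/3 stop brighter. Offset with the ISO: 40000 → 32000.

ISO 32000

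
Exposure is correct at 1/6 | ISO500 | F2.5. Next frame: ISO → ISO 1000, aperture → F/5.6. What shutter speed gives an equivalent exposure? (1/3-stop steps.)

0.4 s

ISO: 500 → 640 → 800 → 1000 — 1 stop raised (brighter).
Aperture: f/2.5 → f/2.8 → f/3.2 → f/3.5 → f/4 → f/4.5 → f/5 → f/5.6 — 2 1/3 stops stopped down (darker).
Net change so far: 1 1/3 stops darker. Offset with the shutter speed: 1/6 → 1/5 → 1/4 → 0.3 → 0.4.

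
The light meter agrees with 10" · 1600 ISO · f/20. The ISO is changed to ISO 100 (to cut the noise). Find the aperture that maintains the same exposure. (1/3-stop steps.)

f/5

ISO: 1600 → 1250 → 1000 → 800 → 640 → 500 → 400 → 320 → 250 → 200 → 160 → 125 → 100 — 4 stops dropped (darker).
Need 4 stops brighter from the aperture: f/20 → f/18 → f/16 → f/14 → f/13 → f/11 → f/10 → f/9 → f/8 → f/7.1 → f/6.3 → f/5.6 → f/5.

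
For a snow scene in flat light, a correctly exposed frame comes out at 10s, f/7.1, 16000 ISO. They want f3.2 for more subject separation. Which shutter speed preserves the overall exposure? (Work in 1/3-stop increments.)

2 s

Aperture: f/7.1 → f/6.3 → f/5.6 → f/5 → f/4.5 → f/4 → f/3.5 → f/3.2 — 2 1/3 stops wider (brighter).
Need 2 1/3 stops darker from the shutter speed: 10 → 8 → 6 → 5 → 4 → 3.2 → 2.5 → 2.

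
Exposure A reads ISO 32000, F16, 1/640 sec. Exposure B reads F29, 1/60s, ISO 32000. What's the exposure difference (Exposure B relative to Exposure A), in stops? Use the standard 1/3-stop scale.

1 2/3 stops brighter

Aperture: f/16 → f/18 → f/20 → f/22 → f/25 → f/29 — 1 2/3 stops smaller aperture (darker).
Shutter speed: 1/640 → 1/500 → 1/400 → 1/320 → 1/250 → 1/200 → 1/160 → 1/125 → 1/100 → 1/80 → 1/60 — 3 1/3 stops slower (brighter).
ISO: unchanged.
Net: −1 2/3 +3 1/3 = +1 2/3 stops.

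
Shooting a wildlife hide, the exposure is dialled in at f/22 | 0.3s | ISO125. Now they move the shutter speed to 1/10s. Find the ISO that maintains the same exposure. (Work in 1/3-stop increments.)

Shutter speed: 0.3 → 1/4 → 1/5 → 1/6 → 1/8 → 1/10 — 1 2/3 stops faster (darker).
Need 1 2/3 stops brighter from the ISO: 125 → 160 → 200 → 250 → 320 → 400.

ISO 400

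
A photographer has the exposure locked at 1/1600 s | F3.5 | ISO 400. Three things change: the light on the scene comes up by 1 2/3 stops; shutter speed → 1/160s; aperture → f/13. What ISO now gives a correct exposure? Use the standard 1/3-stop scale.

ISO 160

Scene light: 1 2/3 stops brighter.
Shutter speed: 1/1600 → 1/1250 → 1/1000 → 1/800 → 1/640 → 1/500 → 1/400 → 1/320 → 1/250 → 1/200 → 1/160 — 3 1/3 stops longer (brighter).
Aperture: f/3.5 → f/4 → f/4.5 → f/5 → f/5.6 → f/6.3 → f/7.1 → f/8 → f/9 → f/10 → f/11 → f/13 — 3 2/3 stops narrower (darker).
Net so far: 1 1/3 stops brighter. ISO: 400 → 320 → 250 → 200 → 160.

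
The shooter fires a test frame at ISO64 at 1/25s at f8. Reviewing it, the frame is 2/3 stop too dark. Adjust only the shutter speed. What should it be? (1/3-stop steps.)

Underexposed by 2/3 stop → need 2/3 stop brighter.
Shutter speed: 1/25 → 1/20 → 1/15.

1/15s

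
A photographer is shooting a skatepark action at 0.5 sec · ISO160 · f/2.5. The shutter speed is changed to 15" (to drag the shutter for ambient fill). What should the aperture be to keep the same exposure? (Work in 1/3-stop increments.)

Shutter speed: 0.5 → 0.6 → 0.8 → 1 → 1.3 → 1.6 → 2 → 2.5 → 3.2 → 4 → 5 → 6 → 8 → 10 → 13 → 15 — 5 stops longer (brighter).
Need 5 stops darker from the aperture: f/2.5 → f/2.8 → f/3.2 → f/3.5 → f/4 → f/4.5 → f/5 → f/5.6 → f/6.3 → f/7.1 → f/8 → f/9 → f/10 → f/11 → f/13 → f/14.

f/14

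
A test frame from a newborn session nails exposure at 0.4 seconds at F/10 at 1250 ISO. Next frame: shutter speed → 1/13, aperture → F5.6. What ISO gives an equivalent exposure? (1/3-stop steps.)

ISO 2000

Shutter speed: 0.4 → 0.3 → 1/4 → 1/5 → 1/6 → 1/8 → 1/10 → 1/13 — 2 1/3 stops shorter (darker).
Aperture: f/10 → f/9 → f/8 → f/7.1 → f/6.3 → f/5.6 — 1 2/3 stops wider (brighter).
Net change so far: 2/3 stop darker. Offset with the ISO: 1250 → 1600 → 2000.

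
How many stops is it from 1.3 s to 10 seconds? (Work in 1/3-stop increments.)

1.3 → 1.6 → 2 → 2.5 → 3.2 → 4 → 5 → 6 → 8 → 10 — count the steps: 9 third-stops = 3 stops.

3 stops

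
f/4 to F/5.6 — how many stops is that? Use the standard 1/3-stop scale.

f/4 → f/4.5 → f/5 → f/5.6 — count the steps: 3 third-stops = 1 stop.

1 stop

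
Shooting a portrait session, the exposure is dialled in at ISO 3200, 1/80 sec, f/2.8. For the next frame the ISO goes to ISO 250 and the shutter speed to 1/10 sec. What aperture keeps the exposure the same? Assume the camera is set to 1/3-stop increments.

f/2.2

ISO: 3200 → 2500 → 2000 → 1600 → 1250 → 1000 → 800 → 640 → 500 → 400 → 320 → 250 — 3 2/3 stops dropped (darker).
Shutter speed: 1/80 → 1/60 → 1/50 → 1/40 → 1/30 → 1/25 → 1/20 → 1/15 → 1/13 → 1/10 — 3 stops slower (brighter).
Net change so far: 2/3 stop darker. Offset with the aperture: f/2.8 → f/2.5 → f/2.2.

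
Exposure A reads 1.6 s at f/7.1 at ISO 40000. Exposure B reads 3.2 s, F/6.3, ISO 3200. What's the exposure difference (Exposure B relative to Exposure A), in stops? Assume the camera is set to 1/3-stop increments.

2 1/3 stops darker

Aperture: f/7.1 → f/6.3 — 1/3 stop opened up (brighter).
Shutter speed: 1.6 → 2 → 2.5 → 3.2 — 1 stop slower (brighter).
ISO: 40000 → 32000 → 25600 → 20000 → 16000 → 12800 → 10000 → 8000 → 6400 → 5000 → 4000 → 3200 — 3 2/3 stops lower (darker).
Net: +1/3 +1 −3 2/3 = −2 1/3 stops.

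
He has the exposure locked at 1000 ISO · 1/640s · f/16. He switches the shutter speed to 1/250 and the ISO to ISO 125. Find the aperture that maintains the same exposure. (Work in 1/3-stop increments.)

f/9

Shutter speed: 1/640 → 1/500 → 1/400 → 1/320 → 1/250 — 1 1/3 stops slower (brighter).
ISO: 1000 → 800 → 640 → 500 → 400 → 320 → 250 → 200 → 160 → 125 — 3 stops lower (darker).
Net change so far: 1 2/3 stops darker. Offset with the aperture: f/16 → f/14 → f/13 → f/11 → f/10 → f/9.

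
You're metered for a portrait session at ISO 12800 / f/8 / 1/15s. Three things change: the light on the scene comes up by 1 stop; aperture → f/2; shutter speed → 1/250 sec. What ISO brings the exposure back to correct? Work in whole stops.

Scene light: 1 stop brighter.
Aperture: f/8 → f/5.6 → f/4 → f/2.8 → f/2 — 4 stops opened up (brighter).
Shutter speed: 1/15 → 1/30 → 1/60 → 1/125 → 1/250 — 4 stops shorter (darker).
Net so far: 1 stop brighter. ISO: 12800 → 6400.

ISO 6400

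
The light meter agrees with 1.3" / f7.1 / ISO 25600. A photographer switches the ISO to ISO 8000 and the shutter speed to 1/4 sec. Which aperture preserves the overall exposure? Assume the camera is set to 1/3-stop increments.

f/1.8

ISO: 25600 → 20000 → 16000 → 12800 → 10000 → 8000 — 1 2/3 stops lower (darker).
Shutter speed: 1.3 → 1 → 0.8 → 0.6 → 0.5 → 0.4 → 0.3 → 1/4 — 2 1/3 stops shorter (darker).
Net change so far: 4 stops darker. Offset with the aperture: f/7.1 → f/6.3 → f/5.6 → f/5 → f/4.5 → f/4 → f/3.5 → f/3.2 → f/2.8 → f/2.5 → f/2.2 → f/2 → f/1.8.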